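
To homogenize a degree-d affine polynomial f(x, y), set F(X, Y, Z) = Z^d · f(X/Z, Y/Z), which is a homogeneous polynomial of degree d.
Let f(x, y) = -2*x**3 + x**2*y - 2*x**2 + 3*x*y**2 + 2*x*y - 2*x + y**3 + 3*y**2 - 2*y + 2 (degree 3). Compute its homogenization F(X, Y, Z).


F(X, Y, Z) = -2*X**3 + X**2*Y - 2*X**2*Z + 3*X*Y**2 + 2*X*Y*Z - 2*X*Z**2 + Y**3 + 3*Y**2*Z - 2*Y*Z**2 + 2*Z**3

deg(f) = 3.
Substitute x = X/Z, y = Y/Z into f, then multiply by Z^3.
  monomial -2·x^3·y^0 ↦ -2·X^3·Y^0·Z^0.
  monomial 1·x^2·y^1 ↦ 1·X^2·Y^1·Z^0.
  monomial -2·x^2·y^0 ↦ -2·X^2·Y^0·Z^1.
  monomial 3·x^1·y^2 ↦ 3·X^1·Y^2·Z^0.
  monomial 2·x^1·y^1 ↦ 2·X^1·Y^1·Z^1.
  monomial -2·x^1·y^0 ↦ -2·X^1·Y^0·Z^2.
  monomial 1·x^0·y^3 ↦ 1·X^0·Y^3·Z^0.
  monomial 3·x^0·y^2 ↦ 3·X^0·Y^2·Z^1.
  monomial -2·x^0·y^1 ↦ -2·X^0·Y^1·Z^2.
  monomial 2·x^0·y^0 ↦ 2·X^0·Y^0·Z^3.
Collecting: F(X, Y, Z) = -2*X**3 + X**2*Y - 2*X**2*Z + 3*X*Y**2 + 2*X*Y*Z - 2*X*Z**2 + Y**3 + 3*Y**2*Z - 2*Y*Z**2 + 2*Z**3.


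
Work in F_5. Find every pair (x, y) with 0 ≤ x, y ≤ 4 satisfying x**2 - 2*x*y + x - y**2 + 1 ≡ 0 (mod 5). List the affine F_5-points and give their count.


Affine F_5-points: {(0, 1), (0, 4), (1, 1), (1, 2), (2, 2), (2, 4)}; count = 6.

For each of the 25 pairs (x, y) ∈ F_5², evaluate f(x, y) mod 5. Record the zeros.
  x = 0: [0↦1, 1↦0, 2↦2, 3↦2, 4↦0]  zeros at y ∈ {1, 4}
  x = 1: [0↦3, 1↦0, 2↦0, 3↦3, 4↦4]  zeros at y ∈ {1, 2}
  x = 2: [0↦2, 1↦2, 2↦0, 3↦1, 4↦0]  zeros at y ∈ {2, 4}
  x = 3: [0↦3, 1↦1, 2↦2, 3↦1, 4↦3]  zeros at y ∈ ∅
  x = 4: [0↦1, 1↦2, 2↦1, 3↦3, 4↦3]  zeros at y ∈ ∅
Collecting zeros: affine points = {(0, 1), (0, 4), (1, 1), (1, 2), (2, 2), (2, 4)}.
Total count |C(F_5)_aff| = 6.


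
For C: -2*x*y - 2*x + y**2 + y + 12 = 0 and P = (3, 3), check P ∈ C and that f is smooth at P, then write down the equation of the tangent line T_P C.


Tangent line at P: -8*x + y + 21 = 0.

Step 1: f(3, 3) = 0, so P lies on C.
Step 2: partial derivatives
  f_x(x, y) = -2*y - 2, f_y(x, y) = -2*x + 2*y + 1.
  f_x(P) = -8, f_y(P) = 1 (gradient nonzero, so P is smooth).
Step 3: tangent line at P: -8·(x − 3) + 1·(y − 3) = 0.
Expanding: -8*x + y + 21 = 0.


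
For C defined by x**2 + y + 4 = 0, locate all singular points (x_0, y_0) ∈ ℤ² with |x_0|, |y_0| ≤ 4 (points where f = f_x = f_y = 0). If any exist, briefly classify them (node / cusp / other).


No singular points in the scanned grid; C is smooth there.

Compute partial derivatives:
  f_x = 2*x.
  f_y = 1.
f_y = 1 is a nonzero constant, so f_y never vanishes: no point (x, y) can satisfy f = f_x = f_y = 0. In particular no (x, y) ∈ {−4, ..., 4}² is singular; the curve is smooth.


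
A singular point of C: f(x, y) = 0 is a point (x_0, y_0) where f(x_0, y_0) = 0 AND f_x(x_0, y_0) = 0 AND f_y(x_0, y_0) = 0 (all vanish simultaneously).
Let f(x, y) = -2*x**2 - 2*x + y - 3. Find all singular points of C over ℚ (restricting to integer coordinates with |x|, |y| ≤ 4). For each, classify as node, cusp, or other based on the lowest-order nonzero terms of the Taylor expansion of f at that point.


No singular points in the scanned grid; C is smooth there.

Compute partial derivatives:
  f_x = -4*x - 2.
  f_y = 1.
f_y = 1 is a nonzero constant, so f_y never vanishes: no point (x, y) can satisfy f = f_x = f_y = 0. In particular no (x, y) ∈ {−4, ..., 4}² is singular; the curve is smooth.


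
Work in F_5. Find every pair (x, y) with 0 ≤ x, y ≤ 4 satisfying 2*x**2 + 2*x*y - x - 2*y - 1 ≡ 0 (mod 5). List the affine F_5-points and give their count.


Affine F_5-points: {(0, 2), (1, 0), (1, 1), (1, 2), (1, 3), (1, 4), (2, 0), (3, 4), (4, 3)}; count = 9.

For each of the 25 pairs (x, y) ∈ F_5², evaluate f(x, y) mod 5. Record the zeros.
  x = 0: [0↦4, 1↦2, 2↦0, 3↦3, 4↦1]  zeros at y ∈ {2}
  x = 1: [0↦0, 1↦0, 2↦0, 3↦0, 4↦0]  zeros at y ∈ {0, 1, 2, 3, 4}
  x = 2: [0↦0, 1↦2, 2↦4, 3↦1, 4↦3]  zeros at y ∈ {0}
  x = 3: [0↦4, 1↦3, 2↦2, 3↦1, 4↦0]  zeros at y ∈ {4}
  x = 4: [0↦2, 1↦3, 2↦4, 3↦0, 4↦1]  zeros at y ∈ {3}
Collecting zeros: affine points = {(0, 2), (1, 0), (1, 1), (1, 2), (1, 3), (1, 4), (2, 0), (3, 4), (4, 3)}.
Total count |C(F_5)_aff| = 9.


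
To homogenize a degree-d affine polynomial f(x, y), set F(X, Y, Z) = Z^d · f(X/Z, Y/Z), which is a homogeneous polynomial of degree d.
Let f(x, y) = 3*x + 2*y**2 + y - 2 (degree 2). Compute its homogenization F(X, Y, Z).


F(X, Y, Z) = 3*X*Z + 2*Y**2 + Y*Z - 2*Z**2

deg(f) = 2.
Substitute x = X/Z, y = Y/Z into f, then multiply by Z^2.
  monomial 3·x^1·y^0 ↦ 3·X^1·Y^0·Z^1.
  monomial 2·x^0·y^2 ↦ 2·X^0·Y^2·Z^0.
  monomial 1·x^0·y^1 ↦ 1·X^0·Y^1·Z^1.
  monomial -2·x^0·y^0 ↦ -2·X^0·Y^0·Z^2.
Collecting: F(X, Y, Z) = 3*X*Z + 2*Y**2 + Y*Z - 2*Z**2.


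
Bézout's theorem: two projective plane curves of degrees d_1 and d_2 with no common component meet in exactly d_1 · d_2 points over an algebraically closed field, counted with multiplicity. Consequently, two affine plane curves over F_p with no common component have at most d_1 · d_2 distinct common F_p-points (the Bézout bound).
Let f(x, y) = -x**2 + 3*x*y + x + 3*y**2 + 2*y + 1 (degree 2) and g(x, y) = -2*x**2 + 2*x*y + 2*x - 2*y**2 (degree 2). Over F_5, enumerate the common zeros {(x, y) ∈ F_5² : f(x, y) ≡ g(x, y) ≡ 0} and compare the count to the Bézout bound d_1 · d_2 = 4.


Common zeros: {(2, 3)}; count = 1; Bézout bound = 4.

deg(f) = 2, deg(g) = 2, so Bézout bound = 4.
Scan x ∈ F_5. For each x, list the y ∈ F_5 with f(x, y) ≡ 0 and those with g(x, y) ≡ 0 (mod 5); the common zeros in that column are the intersection.
  x = 0: f ≡ 0 at y ∈ ∅; g ≡ 0 at y ∈ {0}; common: ∅.
  x = 1: f ≡ 0 at y ∈ ∅; g ≡ 0 at y ∈ {0, 1}; common: ∅.
  x = 2: f ≡ 0 at y ∈ {1, 3}; g ≡ 0 at y ∈ {3, 4}; common: {3}.
  x = 3: f ≡ 0 at y ∈ {0, 3}; g ≡ 0 at y ∈ {4}; common: ∅.
  x = 4: f ≡ 0 at y ∈ ∅; g ≡ 0 at y ∈ ∅; common: ∅.
Collecting: common zeros = {(2, 3)}, so the count is 1.
Comparison with the Bézout bound: 1 ≤ 4 = deg(f)·deg(g), as expected for curves with no common component (the affine F_5-count falls short of the bound because intersections may lie at infinity, over extension fields, or carry multiplicity).


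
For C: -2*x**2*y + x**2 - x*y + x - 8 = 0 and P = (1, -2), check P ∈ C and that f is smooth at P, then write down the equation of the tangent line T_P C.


Tangent line at P: 13*x - 3*y - 19 = 0.

Step 1: f(1, -2) = 0, so P lies on C.
Step 2: partial derivatives
  f_x(x, y) = -4*x*y + 2*x - y + 1, f_y(x, y) = -2*x**2 - x.
  f_x(P) = 13, f_y(P) = -3 (gradient nonzero, so P is smooth).
Step 3: tangent line at P: 13·(x − 1) + -3·(y − -2) = 0.
Expanding: 13*x - 3*y - 19 = 0.


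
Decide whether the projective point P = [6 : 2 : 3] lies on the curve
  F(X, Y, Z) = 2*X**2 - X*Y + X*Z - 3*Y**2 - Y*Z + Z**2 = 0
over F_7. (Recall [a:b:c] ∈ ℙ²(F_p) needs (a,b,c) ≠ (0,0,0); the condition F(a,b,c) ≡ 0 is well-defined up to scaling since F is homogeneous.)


F(6,2,3) ≡ 6 (mod 7); P is NOT on the curve.

Evaluate F(6, 2, 3) term-by-term (mod 7).
  2*X**2 ↦ 2·36·1·1 = 72
  -X*Y ↦ -1·6·2·1 = -12
  X*Z ↦ 1·6·1·3 = 18
  -3*Y**2 ↦ -3·1·4·1 = -12
  -Y*Z ↦ -1·1·2·3 = -6
  Z**2 ↦ 1·1·1·9 = 9
Sum: F(6, 2, 3) = (72) + (-12) + (18) + (-12) + (-6) + (9) = 69.
Reducing mod 7: 69 ≡ 6 (mod 7).
Since F(a, b, c) ≡ 6 ≠ 0 (mod 7), P does NOT lie on the curve.


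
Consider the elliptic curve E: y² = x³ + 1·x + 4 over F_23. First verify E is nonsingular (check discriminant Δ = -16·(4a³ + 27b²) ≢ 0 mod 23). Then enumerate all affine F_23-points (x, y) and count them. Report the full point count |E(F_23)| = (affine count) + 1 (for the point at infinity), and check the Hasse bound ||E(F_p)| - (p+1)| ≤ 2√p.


Affine points = {(0, 2), (0, 21), (1, 11), (1, 12), (4, 7), (4, 16), (7, 3), (7, 20), (8, 8), (8, 15), (9, 11), (9, 12), (10, 5), (10, 18), (11, 9), (11, 14), (13, 11), (13, 12), (14, 5), (14, 18), (15, 6), (15, 17), (17, 9), (17, 14), (18, 9), (18, 14), (22, 5), (22, 18)}; affine count = 28; |E(F_23)| = 29.

Discriminant check: Δ ∝ 4a³ + 27b² = 4·1³ + 27·4² = 4·1 + 27·16 ≡ 22 (mod 23). Nonzero ⇒ E is nonsingular.
For each x ∈ F_23, compute rhs = x³ + 1·x + 4 mod 23, then count y ∈ F_23 with y² ≡ rhs.
  x = 0: rhs = 4, matching y values: 2, 21 (2 points).
  x = 1: rhs = 6, matching y values: 11, 12 (2 points).
  x = 2: rhs = 14, matching y values: none (0 points).
  x = 3: rhs = 11, matching y values: none (0 points).
  x = 4: rhs = 3, matching y values: 7, 16 (2 points).
  x = 5: rhs = 19, matching y values: none (0 points).
  x = 6: rhs = 19, matching y values: none (0 points).
  x = 7: rhs = 9, matching y values: 3, 20 (2 points).
  x = 8: rhs = 18, matching y values: 8, 15 (2 points).
  x = 9: rhs = 6, matching y values: 11, 12 (2 points).
  x = 10: rhs = 2, matching y values: 5, 18 (2 points).
  x = 11: rhs = 12, matching y values: 9, 14 (2 points).
  x = 12: rhs = 19, matching y values: none (0 points).
  x = 13: rhs = 6, matching y values: 11, 12 (2 points).
  x = 14: rhs = 2, matching y values: 5, 18 (2 points).
  x = 15: rhs = 13, matching y values: 6, 17 (2 points).
  x = 16: rhs = 22, matching y values: none (0 points).
  x = 17: rhs = 12, matching y values: 9, 14 (2 points).
  x = 18: rhs = 12, matching y values: 9, 14 (2 points).
  x = 19: rhs = 5, matching y values: none (0 points).
  x = 20: rhs = 20, matching y values: none (0 points).
  x = 21: rhs = 17, matching y values: none (0 points).
  x = 22: rhs = 2, matching y values: 5, 18 (2 points).
Total affine count: 28.
Full point count |E(F_23)| = 28 + 1 = 29.
Hasse bound: |29 − (23+1)| = |5| = 5 ≤ 2√23 ≈ 9.5917 ✓.


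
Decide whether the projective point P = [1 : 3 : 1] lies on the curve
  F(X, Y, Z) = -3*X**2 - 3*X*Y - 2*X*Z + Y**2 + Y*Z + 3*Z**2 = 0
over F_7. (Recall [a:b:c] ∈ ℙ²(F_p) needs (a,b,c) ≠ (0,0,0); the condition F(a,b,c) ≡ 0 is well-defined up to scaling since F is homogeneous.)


F(1,3,1) ≡ 1 (mod 7); P is NOT on the curve.

Evaluate F(1, 3, 1) term-by-term (mod 7).
  -3*X**2 ↦ -3·1·1·1 = -3
  -3*X*Y ↦ -3·1·3·1 = -9
  -2*X*Z ↦ -2·1·1·1 = -2
  Y**2 ↦ 1·1·9·1 = 9
  Y*Z ↦ 1·1·3·1 = 3
  3*Z**2 ↦ 3·1·1·1 = 3
Sum: F(1, 3, 1) = (-3) + (-9) + (-2) + (9) + (3) + (3) = 1.
Reducing mod 7: 1 ≡ 1 (mod 7).
Since F(a, b, c) ≡ 1 ≠ 0 (mod 7), P does NOT lie on the curve.


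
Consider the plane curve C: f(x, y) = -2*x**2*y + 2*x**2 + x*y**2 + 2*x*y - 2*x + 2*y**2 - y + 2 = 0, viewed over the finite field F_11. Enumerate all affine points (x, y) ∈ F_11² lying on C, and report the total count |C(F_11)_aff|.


Affine F_11-points: {(4, 2), (4, 4), (7, 3), (7, 4), (8, 1), (8, 7), (9, 7), (10, 2), (10, 3)}; count = 9.

For each of the 121 pairs (x, y) ∈ F_11², evaluate f(x, y) mod 11. Record the zeros.
  x = 0: [0↦2, 1↦3, 2↦8, 3↦6, 4↦8, 5↦3, 6↦2, 7↦5, 8↦1, 9↦1, 10↦5]  zeros at y ∈ ∅
  x = 1: [0↦2, 1↦4, 2↦1, 3↦4, 4↦2, 5↦6, 6↦5, 7↦10, 8↦10, 9↦5, 10↦6]  zeros at y ∈ ∅
  x = 2: [0↦6, 1↦5, 2↦1, 3↦5, 4↦6, 5↦4, 6↦10, 7↦2, 8↦2, 9↦10, 10↦4]  zeros at y ∈ ∅
  x = 3: [0↦3, 1↦6, 2↦8, 3↦9, 4↦9, 5↦8, 6↦6, 7↦3, 8↦10, 9↦5, 10↦10]  zeros at y ∈ ∅
  x = 4: [0↦4, 1↦7, 2↦0, 3↦5, 4↦0, 5↦7, 6↦4, 7↦2, 8↦1, 9↦1, 10↦2]  zeros at y ∈ {2, 4}
  x = 5: [0↦9, 1↦8, 2↦10, 3↦4, 4↦1, 5↦1, 6↦4, 7↦10, 8↦8, 9↦9, 10↦2]  zeros at y ∈ ∅
  x = 6: [0↦7, 1↦9, 2↦5, 3↦6, 4↦1, 5↦1, 6↦6, 7↦5, 8↦9, 9↦7, 10↦10]  zeros at y ∈ ∅
  x = 7: [0↦9, 1↦10, 2↦7, 3↦0, 4↦0, 5↦7, 6↦10, 7↦9, 8↦4, 9↦6, 10↦4]  zeros at y ∈ {3, 4}
  x = 8: [0↦4, 1↦0, 2↦5, 3↦8, 4↦9, 5↦8, 6↦5, 7↦0, 8↦4, 9↦6, 10↦6]  zeros at y ∈ {1, 7}
  x = 9: [0↦3, 1↦1, 2↦10, 3↦8, 4↦6, 5↦4, 6↦2, 7↦0, 8↦9, 9↦7, 10↦5]  zeros at y ∈ {7}
  x = 10: [0↦6, 1↦2, 2↦0, 3↦0, 4↦2, 5↦6, 6↦1, 7↦9, 8↦8, 9↦9, 10↦1]  zeros at y ∈ {2, 3}
Collecting zeros: affine points = {(4, 2), (4, 4), (7, 3), (7, 4), (8, 1), (8, 7), (9, 7), (10, 2), (10, 3)}.
Total count |C(F_11)_aff| = 9.


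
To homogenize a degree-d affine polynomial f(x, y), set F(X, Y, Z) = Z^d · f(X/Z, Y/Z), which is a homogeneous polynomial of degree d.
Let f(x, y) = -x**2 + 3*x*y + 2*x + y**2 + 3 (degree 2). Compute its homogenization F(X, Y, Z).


F(X, Y, Z) = -X**2 + 3*X*Y + 2*X*Z + Y**2 + 3*Z**2

deg(f) = 2.
Substitute x = X/Z, y = Y/Z into f, then multiply by Z^2.
  monomial -1·x^2·y^0 ↦ -1·X^2·Y^0·Z^0.
  monomial 3·x^1·y^1 ↦ 3·X^1·Y^1·Z^0.
  monomial 2·x^1·y^0 ↦ 2·X^1·Y^0·Z^1.
  monomial 1·x^0·y^2 ↦ 1·X^0·Y^2·Z^0.
  monomial 3·x^0·y^0 ↦ 3·X^0·Y^0·Z^2.
Collecting: F(X, Y, Z) = -X**2 + 3*X*Y + 2*X*Z + Y**2 + 3*Z**2.


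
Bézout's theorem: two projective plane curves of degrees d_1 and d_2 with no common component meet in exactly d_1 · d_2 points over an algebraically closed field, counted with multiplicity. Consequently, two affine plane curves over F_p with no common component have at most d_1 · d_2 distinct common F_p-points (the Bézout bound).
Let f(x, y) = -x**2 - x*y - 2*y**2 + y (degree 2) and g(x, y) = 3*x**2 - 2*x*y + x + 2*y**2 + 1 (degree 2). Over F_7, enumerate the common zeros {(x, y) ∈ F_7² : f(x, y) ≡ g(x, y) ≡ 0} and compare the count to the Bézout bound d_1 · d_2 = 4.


Common zeros: ∅; count = 0; Bézout bound = 4.

deg(f) = 2, deg(g) = 2, so Bézout bound = 4.
Scan x ∈ F_7. For each x, list the y ∈ F_7 with f(x, y) ≡ 0 and those with g(x, y) ≡ 0 (mod 7); the common zeros in that column are the intersection.
  x = 0: f ≡ 0 at y ∈ {0, 4}; g ≡ 0 at y ∈ ∅; common: ∅.
  x = 1: f ≡ 0 at y ∈ ∅; g ≡ 0 at y ∈ ∅; common: ∅.
  x = 2: f ≡ 0 at y ∈ {1, 2}; g ≡ 0 at y ∈ {3, 6}; common: ∅.
  x = 3: f ≡ 0 at y ∈ {2, 4}; g ≡ 0 at y ∈ ∅; common: ∅.
  x = 4: f ≡ 0 at y ∈ {1}; g ≡ 0 at y ∈ {5, 6}; common: ∅.
  x = 5: f ≡ 0 at y ∈ ∅; g ≡ 0 at y ∈ ∅; common: ∅.
  x = 6: f ≡ 0 at y ∈ ∅; g ≡ 0 at y ∈ {1, 5}; common: ∅.
Collecting: common zeros = ∅, so the count is 0.
Comparison with the Bézout bound: 0 ≤ 4 = deg(f)·deg(g), as expected for curves with no common component (the affine F_7-count falls short of the bound because intersections may lie at infinity, over extension fields, or carry multiplicity).


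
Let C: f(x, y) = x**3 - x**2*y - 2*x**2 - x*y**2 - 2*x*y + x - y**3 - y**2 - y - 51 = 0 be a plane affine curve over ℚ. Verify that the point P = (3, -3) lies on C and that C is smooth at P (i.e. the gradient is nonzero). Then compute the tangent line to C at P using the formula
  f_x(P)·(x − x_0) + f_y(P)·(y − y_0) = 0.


Tangent line at P: 31*x - 19*y - 150 = 0.

Step 1: f(3, -3) = 0, so P lies on C.
Step 2: partial derivatives
  f_x(x, y) = 3*x**2 - 2*x*y - 4*x - y**2 - 2*y + 1, f_y(x, y) = -x**2 - 2*x*y - 2*x - 3*y**2 - 2*y - 1.
  f_x(P) = 31, f_y(P) = -19 (gradient nonzero, so P is smooth).
Step 3: tangent line at P: 31·(x − 3) + -19·(y − -3) = 0.
Expanding: 31*x - 19*y - 150 = 0.


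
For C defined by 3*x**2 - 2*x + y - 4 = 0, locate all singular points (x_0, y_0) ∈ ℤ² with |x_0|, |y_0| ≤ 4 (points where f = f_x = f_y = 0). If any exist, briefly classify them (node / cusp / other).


No singular points in the scanned grid; C is smooth there.

Compute partial derivatives:
  f_x = 6*x - 2.
  f_y = 1.
f_y = 1 is a nonzero constant, so f_y never vanishes: no point (x, y) can satisfy f = f_x = f_y = 0. In particular no (x, y) ∈ {−4, ..., 4}² is singular; the curve is smooth.


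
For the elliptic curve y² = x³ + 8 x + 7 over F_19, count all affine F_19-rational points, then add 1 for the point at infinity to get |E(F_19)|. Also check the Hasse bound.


Affine points = {(0, 8), (0, 11), (1, 4), (1, 15), (3, 1), (3, 18), (5, 1), (5, 18), (6, 9), (6, 10), (7, 8), (7, 11), (10, 2), (10, 17), (11, 1), (11, 18), (12, 8), (12, 11), (13, 3), (13, 16), (15, 5), (15, 14), (18, 6), (18, 13)}; affine count = 24; |E(F_19)| = 25.

Discriminant check: Δ ∝ 4a³ + 27b² = 4·8³ + 27·7² = 4·512 + 27·49 ≡ 8 (mod 19). Nonzero ⇒ E is nonsingular.
For each x ∈ F_19, compute rhs = x³ + 8·x + 7 mod 19, then count y ∈ F_19 with y² ≡ rhs.
  x = 0: rhs = 7, matching y values: 8, 11 (2 points).
  x = 1: rhs = 16, matching y values: 4, 15 (2 points).
  x = 2: rhs = 12, matching y values: none (0 points).
  x = 3: rhs = 1, matching y values: 1, 18 (2 points).
  x = 4: rhs = 8, matching y values: none (0 points).
  x = 5: rhs = 1, matching y values: 1, 18 (2 points).
  x = 6: rhs = 5, matching y values: 9, 10 (2 points).
  x = 7: rhs = 7, matching y values: 8, 11 (2 points).
  x = 8: rhs = 13, matching y values: none (0 points).
  x = 9: rhs = 10, matching y values: none (0 points).
  x = 10: rhs = 4, matching y values: 2, 17 (2 points).
  x = 11: rhs = 1, matching y values: 1, 18 (2 points).
  x = 12: rhs = 7, matching y values: 8, 11 (2 points).
  x = 13: rhs = 9, matching y values: 3, 16 (2 points).
  x = 14: rhs = 13, matching y values: none (0 points).
  x = 15: rhs = 6, matching y values: 5, 14 (2 points).
  x = 16: rhs = 13, matching y values: none (0 points).
  x = 17: rhs = 2, matching y values: none (0 points).
  x = 18: rhs = 17, matching y values: 6, 13 (2 points).
Total affine count: 24.
Full point count |E(F_19)| = 24 + 1 = 25.
Hasse bound: |25 − (19+1)| = |5| = 5 ≤ 2√19 ≈ 8.7178 ✓.


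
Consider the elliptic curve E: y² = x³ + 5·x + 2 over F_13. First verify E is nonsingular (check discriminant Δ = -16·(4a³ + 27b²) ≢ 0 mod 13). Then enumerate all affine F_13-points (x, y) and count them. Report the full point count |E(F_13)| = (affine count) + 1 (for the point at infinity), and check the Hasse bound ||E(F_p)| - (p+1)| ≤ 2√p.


Affine points = {(5, 3), (5, 10), (6, 1), (6, 12), (7, 4), (7, 9), (9, 3), (9, 10), (10, 5), (10, 8), (11, 6), (11, 7), (12, 3), (12, 10)}; affine count = 14; |E(F_13)| = 15.

Discriminant check: Δ ∝ 4a³ + 27b² = 4·5³ + 27·2² = 4·125 + 27·4 ≡ 10 (mod 13). Nonzero ⇒ E is nonsingular.
For each x ∈ F_13, compute rhs = x³ + 5·x + 2 mod 13, then count y ∈ F_13 with y² ≡ rhs.
  x = 0: rhs = 2, matching y values: none (0 points).
  x = 1: rhs = 8, matching y values: none (0 points).
  x = 2: rhs = 7, matching y values: none (0 points).
  x = 3: rhs = 5, matching y values: none (0 points).
  x = 4: rhs = 8, matching y values: none (0 points).
  x = 5: rhs = 9, matching y values: 3, 10 (2 points).
  x = 6: rhs = 1, matching y values: 1, 12 (2 points).
  x = 7: rhs = 3, matching y values: 4, 9 (2 points).
  x = 8: rhs = 8, matching y values: none (0 points).
  x = 9: rhs = 9, matching y values: 3, 10 (2 points).
  x = 10: rhs = 12, matching y values: 5, 8 (2 points).
  x = 11: rhs = 10, matching y values: 6, 7 (2 points).
  x = 12: rhs = 9, matching y values: 3, 10 (2 points).
Total affine count: 14.
Full point count |E(F_13)| = 14 + 1 = 15.
Hasse bound: |15 − (13+1)| = |1| = 1 ≤ 2√13 ≈ 7.2111 ✓.


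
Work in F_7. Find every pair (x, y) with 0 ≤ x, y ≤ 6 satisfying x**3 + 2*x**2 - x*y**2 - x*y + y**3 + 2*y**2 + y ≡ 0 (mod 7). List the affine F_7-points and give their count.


Affine F_7-points: {(0, 0), (0, 6), (5, 0), (5, 4), (5, 6), (6, 1)}; count = 6.

For each of the 49 pairs (x, y) ∈ F_7², evaluate f(x, y) mod 7. Record the zeros.
  x = 0: [0↦0, 1↦4, 2↦4, 3↦6, 4↦2, 5↦5, 6↦0]  zeros at y ∈ {0, 6}
  x = 1: [0↦3, 1↦5, 2↦1, 3↦4, 4↦6, 5↦6, 6↦3]  zeros at y ∈ ∅
  x = 2: [0↦2, 1↦2, 2↦1, 3↦5, 4↦6, 5↦3, 6↦2]  zeros at y ∈ ∅
  x = 3: [0↦3, 1↦1, 2↦3, 3↦1, 4↦1, 5↦2, 6↦3]  zeros at y ∈ ∅
  x = 4: [0↦5, 1↦1, 2↦6, 3↦5, 4↦4, 5↦2, 6↦5]  zeros at y ∈ ∅
  x = 5: [0↦0, 1↦1, 2↦2, 3↦2, 4↦0, 5↦2, 6↦0]  zeros at y ∈ {0, 4, 6}
  x = 6: [0↦1, 1↦0, 2↦4, 3↦5, 4↦2, 5↦1, 6↦1]  zeros at y ∈ {1}
Collecting zeros: affine points = {(0, 0), (0, 6), (5, 0), (5, 4), (5, 6), (6, 1)}.
Total count |C(F_7)_aff| = 6.


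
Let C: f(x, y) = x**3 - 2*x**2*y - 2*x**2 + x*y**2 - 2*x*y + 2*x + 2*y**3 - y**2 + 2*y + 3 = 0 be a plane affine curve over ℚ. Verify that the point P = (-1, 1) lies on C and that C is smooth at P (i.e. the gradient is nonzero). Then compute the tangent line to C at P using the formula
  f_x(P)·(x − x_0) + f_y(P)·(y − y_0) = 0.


Tangent line at P: 12*x + 4*y + 8 = 0.

Step 1: f(-1, 1) = 0, so P lies on C.
Step 2: partial derivatives
  f_x(x, y) = 3*x**2 - 4*x*y - 4*x + y**2 - 2*y + 2, f_y(x, y) = -2*x**2 + 2*x*y - 2*x + 6*y**2 - 2*y + 2.
  f_x(P) = 12, f_y(P) = 4 (gradient nonzero, so P is smooth).
Step 3: tangent line at P: 12·(x − -1) + 4·(y − 1) = 0.
Expanding: 12*x + 4*y + 8 = 0.


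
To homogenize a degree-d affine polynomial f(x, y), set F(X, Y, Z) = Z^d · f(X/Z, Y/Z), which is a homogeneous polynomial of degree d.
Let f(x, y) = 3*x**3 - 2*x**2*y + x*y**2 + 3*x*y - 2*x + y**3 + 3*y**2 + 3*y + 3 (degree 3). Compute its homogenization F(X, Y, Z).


F(X, Y, Z) = 3*X**3 - 2*X**2*Y + X*Y**2 + 3*X*Y*Z - 2*X*Z**2 + Y**3 + 3*Y**2*Z + 3*Y*Z**2 + 3*Z**3

deg(f) = 3.
Substitute x = X/Z, y = Y/Z into f, then multiply by Z^3.
  monomial 3·x^3·y^0 ↦ 3·X^3·Y^0·Z^0.
  monomial -2·x^2·y^1 ↦ -2·X^2·Y^1·Z^0.
  monomial 1·x^1·y^2 ↦ 1·X^1·Y^2·Z^0.
  monomial 3·x^1·y^1 ↦ 3·X^1·Y^1·Z^1.
  monomial -2·x^1·y^0 ↦ -2·X^1·Y^0·Z^2.
  monomial 1·x^0·y^3 ↦ 1·X^0·Y^3·Z^0.
  monomial 3·x^0·y^2 ↦ 3·X^0·Y^2·Z^1.
  monomial 3·x^0·y^1 ↦ 3·X^0·Y^1·Z^2.
  monomial 3·x^0·y^0 ↦ 3·X^0·Y^0·Z^3.
Collecting: F(X, Y, Z) = 3*X**3 - 2*X**2*Y + X*Y**2 + 3*X*Y*Z - 2*X*Z**2 + Y**3 + 3*Y**2*Z + 3*Y*Z**2 + 3*Z**3.


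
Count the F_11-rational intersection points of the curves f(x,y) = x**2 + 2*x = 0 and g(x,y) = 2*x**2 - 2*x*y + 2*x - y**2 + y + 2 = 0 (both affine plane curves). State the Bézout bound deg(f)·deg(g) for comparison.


Common zeros: {(0, 2), (0, 10), (9, 6), (9, 10)}; count = 4; Bézout bound = 4.

deg(f) = 2, deg(g) = 2, so Bézout bound = 4.
Scan x ∈ F_11. For each x, list the y ∈ F_11 with f(x, y) ≡ 0 and those with g(x, y) ≡ 0 (mod 11); the common zeros in that column are the intersection.
  x = 0: f ≡ 0 at y ∈ {0, 1, 2, 3, 4, 5, 6, 7, 8, 9, 10}; g ≡ 0 at y ∈ {2, 10}; common: {2, 10}.
  x = 1: f ≡ 0 at y ∈ ∅; g ≡ 0 at y ∈ {2, 8}; common: ∅.
  x = 2: f ≡ 0 at y ∈ ∅; g ≡ 0 at y ∈ ∅; common: ∅.
  x = 3: f ≡ 0 at y ∈ ∅; g ≡ 0 at y ∈ ∅; common: ∅.
  x = 4: f ≡ 0 at y ∈ ∅; g ≡ 0 at y ∈ ∅; common: ∅.
  x = 5: f ≡ 0 at y ∈ ∅; g ≡ 0 at y ∈ ∅; common: ∅.
  x = 6: f ≡ 0 at y ∈ ∅; g ≡ 0 at y ∈ {3, 8}; common: ∅.
  x = 7: f ≡ 0 at y ∈ ∅; g ≡ 0 at y ∈ {3, 6}; common: ∅.
  x = 8: f ≡ 0 at y ∈ ∅; g ≡ 0 at y ∈ ∅; common: ∅.
  x = 9: f ≡ 0 at y ∈ {0, 1, 2, 3, 4, 5, 6, 7, 8, 9, 10}; g ≡ 0 at y ∈ {6, 10}; common: {6, 10}.
  x = 10: f ≡ 0 at y ∈ ∅; g ≡ 0 at y ∈ ∅; common: ∅.
Collecting: common zeros = {(0, 2), (0, 10), (9, 6), (9, 10)}, so the count is 4.
Comparison with the Bézout bound: 4 ≤ 4 = deg(f)·deg(g), as expected for curves with no common component (the bound is attained).


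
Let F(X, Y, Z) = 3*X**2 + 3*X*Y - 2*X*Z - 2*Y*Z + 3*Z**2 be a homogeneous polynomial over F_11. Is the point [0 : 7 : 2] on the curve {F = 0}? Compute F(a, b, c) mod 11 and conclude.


F(0,7,2) ≡ 6 (mod 11); P is NOT on the curve.

Evaluate F(0, 7, 2) term-by-term (mod 11).
  3*X**2 ↦ 3·0·1·1 = 0
  3*X*Y ↦ 3·0·7·1 = 0
  -2*X*Z ↦ -2·0·1·2 = 0
  -2*Y*Z ↦ -2·1·7·2 = -28
  3*Z**2 ↦ 3·1·1·4 = 12
Sum: F(0, 7, 2) = (0) + (0) + (0) + (-28) + (12) = -16.
Reducing mod 11: -16 ≡ 6 (mod 11).
Since F(a, b, c) ≡ 6 ≠ 0 (mod 11), P does NOT lie on the curve.


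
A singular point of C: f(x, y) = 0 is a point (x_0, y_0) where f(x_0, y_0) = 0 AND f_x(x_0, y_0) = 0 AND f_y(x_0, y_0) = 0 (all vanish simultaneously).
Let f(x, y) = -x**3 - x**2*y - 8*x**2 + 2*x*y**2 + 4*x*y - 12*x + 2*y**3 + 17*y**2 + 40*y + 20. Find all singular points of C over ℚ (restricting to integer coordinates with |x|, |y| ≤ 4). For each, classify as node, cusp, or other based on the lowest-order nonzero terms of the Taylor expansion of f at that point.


Singular points: {(-2, -2)}; classification: cusp.

Compute partial derivatives:
  f_x = -3*x**2 - 2*x*y - 16*x + 2*y**2 + 4*y - 12.
  f_y = -x**2 + 4*x*y + 4*x + 6*y**2 + 34*y + 40.
Scan x_0 ∈ {−4, ..., 4}. For each x_0, f_y(x_0, y) is a polynomial in y; find its integer roots y ∈ {−4, ..., 4}, then test f_x and f at those candidates.
  x = -4: f_y(-4, y) = 6*y**2 + 18*y + 8; no integer root y with |y| ≤ 4.
  x = -3: f_y(-3, y) = 6*y**2 + 22*y + 19; no integer root y with |y| ≤ 4.
  x = -2: f_y(-2, y) = 6*y**2 + 26*y + 28; vanishes at y ∈ {-2}. (-2, -2): f_x = 0, f = 0 — SINGULAR.
  x = -1: f_y(-1, y) = 6*y**2 + 30*y + 35; no integer root y with |y| ≤ 4.
  x = 0: f_y(0, y) = 6*y**2 + 34*y + 40; vanishes at y ∈ {-4}. (0, -4): f_x = 4 ≠ 0.
  x = 1: f_y(1, y) = 6*y**2 + 38*y + 43; no integer root y with |y| ≤ 4.
  x = 2: f_y(2, y) = 6*y**2 + 42*y + 44; no integer root y with |y| ≤ 4.
  x = 3: f_y(3, y) = 6*y**2 + 46*y + 43; no integer root y with |y| ≤ 4.
  x = 4: f_y(4, y) = 6*y**2 + 50*y + 40; no integer root y with |y| ≤ 4.
Only singular point on the grid: (-2, -2).
Classify: substitute x = -2 + u, y = -2 + v and expand: f = -u**3 - u**2*v + 2*u*v**2 + 2*v**3 + v**2.
No constant or linear terms (consistent with a singular point). Quadratic part: v**2. Cubic part: -u**3 - u**2*v + 2*u*v**2 + 2*v**3.
The quadratic part v**2 is a perfect square, so there is a single (double) tangent line v = 0, i.e. y = -2. Restricting the cubic part to that line (v = 0) leaves -u**3 ≠ 0, so f is not divisible by v and the branch is v² ≈ u**3 to lowest order — this is a cusp.
Classification: cusp.


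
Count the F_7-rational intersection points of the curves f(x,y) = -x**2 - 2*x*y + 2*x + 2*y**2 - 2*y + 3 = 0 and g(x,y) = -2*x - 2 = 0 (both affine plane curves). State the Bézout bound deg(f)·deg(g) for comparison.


Common zeros: {(6, 0)}; count = 1; Bézout bound = 2.

deg(f) = 2, deg(g) = 1, so Bézout bound = 2.
Scan x ∈ F_7. For each x, list the y ∈ F_7 with f(x, y) ≡ 0 and those with g(x, y) ≡ 0 (mod 7); the common zeros in that column are the intersection.
  x = 0: f ≡ 0 at y ∈ {2, 6}; g ≡ 0 at y ∈ ∅; common: ∅.
  x = 1: f ≡ 0 at y ∈ ∅; g ≡ 0 at y ∈ ∅; common: ∅.
  x = 2: f ≡ 0 at y ∈ ∅; g ≡ 0 at y ∈ ∅; common: ∅.
  x = 3: f ≡ 0 at y ∈ {0, 4}; g ≡ 0 at y ∈ ∅; common: ∅.
  x = 4: f ≡ 0 at y ∈ {6}; g ≡ 0 at y ∈ ∅; common: ∅.
  x = 5: f ≡ 0 at y ∈ {2, 4}; g ≡ 0 at y ∈ ∅; common: ∅.
  x = 6: f ≡ 0 at y ∈ {0}; g ≡ 0 at y ∈ {0, 1, 2, 3, 4, 5, 6}; common: {0}.
Collecting: common zeros = {(6, 0)}, so the count is 1.
Comparison with the Bézout bound: 1 ≤ 2 = deg(f)·deg(g), as expected for curves with no common component (the affine F_7-count falls short of the bound because intersections may lie at infinity, over extension fields, or carry multiplicity).


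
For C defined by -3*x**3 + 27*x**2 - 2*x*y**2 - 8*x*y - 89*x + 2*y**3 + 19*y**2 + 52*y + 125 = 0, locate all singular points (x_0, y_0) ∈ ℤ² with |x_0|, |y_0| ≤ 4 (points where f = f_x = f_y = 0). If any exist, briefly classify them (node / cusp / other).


Singular points: {(3, -2)}; classification: cusp.

Compute partial derivatives:
  f_x = -9*x**2 + 54*x - 2*y**2 - 8*y - 89.
  f_y = -4*x*y - 8*x + 6*y**2 + 38*y + 52.
Scan x_0 ∈ {−4, ..., 4}. For each x_0, f_y(x_0, y) is a polynomial in y; find its integer roots y ∈ {−4, ..., 4}, then test f_x and f at those candidates.
  x = -4: f_y(-4, y) = 6*y**2 + 54*y + 84; vanishes at y ∈ {-2}. (-4, -2): f_x = -441 ≠ 0.
  x = -3: f_y(-3, y) = 6*y**2 + 50*y + 76; vanishes at y ∈ {-2}. (-3, -2): f_x = -324 ≠ 0.
  x = -2: f_y(-2, y) = 6*y**2 + 46*y + 68; vanishes at y ∈ {-2}. (-2, -2): f_x = -225 ≠ 0.
  x = -1: f_y(-1, y) = 6*y**2 + 42*y + 60; vanishes at y ∈ {-2}. (-1, -2): f_x = -144 ≠ 0.
  x = 0: f_y(0, y) = 6*y**2 + 38*y + 52; vanishes at y ∈ {-2}. (0, -2): f_x = -81 ≠ 0.
  x = 1: f_y(1, y) = 6*y**2 + 34*y + 44; vanishes at y ∈ {-2}. (1, -2): f_x = -36 ≠ 0.
  x = 2: f_y(2, y) = 6*y**2 + 30*y + 36; vanishes at y ∈ {-3, -2}. (2, -3): f_x = -11 ≠ 0; (2, -2): f_x = -9 ≠ 0.
  x = 3: f_y(3, y) = 6*y**2 + 26*y + 28; vanishes at y ∈ {-2}. (3, -2): f_x = 0, f = 0 — SINGULAR.
  x = 4: f_y(4, y) = 6*y**2 + 22*y + 20; vanishes at y ∈ {-2}. (4, -2): f_x = -9 ≠ 0.
Only singular point on the grid: (3, -2).
Classify: substitute x = 3 + u, y = -2 + v and expand: f = -3*u**3 - 2*u*v**2 + 2*v**3 + v**2.
No constant or linear terms (consistent with a singular point). Quadratic part: v**2. Cubic part: -3*u**3 - 2*u*v**2 + 2*v**3.
The quadratic part v**2 is a perfect square, so there is a single (double) tangent line v = 0, i.e. y = -2. Restricting the cubic part to that line (v = 0) leaves -3*u**3 ≠ 0, so f is not divisible by v and the branch is v² ≈ 3*u**3 to lowest order — this is a cusp.
Classification: cusp.


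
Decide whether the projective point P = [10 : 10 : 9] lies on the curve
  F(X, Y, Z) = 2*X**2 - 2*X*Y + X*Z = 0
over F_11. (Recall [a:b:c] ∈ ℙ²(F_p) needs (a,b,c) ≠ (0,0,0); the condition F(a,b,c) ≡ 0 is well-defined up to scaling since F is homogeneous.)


F(10,10,9) ≡ 2 (mod 11); P is NOT on the curve.

Evaluate F(10, 10, 9) term-by-term (mod 11).
  2*X**2 ↦ 2·100·1·1 = 200
  -2*X*Y ↦ -2·10·10·1 = -200
  X*Z ↦ 1·10·1·9 = 90
Sum: F(10, 10, 9) = (200) + (-200) + (90) = 90.
Reducing mod 11: 90 ≡ 2 (mod 11).
Since F(a, b, c) ≡ 2 ≠ 0 (mod 11), P does NOT lie on the curve.


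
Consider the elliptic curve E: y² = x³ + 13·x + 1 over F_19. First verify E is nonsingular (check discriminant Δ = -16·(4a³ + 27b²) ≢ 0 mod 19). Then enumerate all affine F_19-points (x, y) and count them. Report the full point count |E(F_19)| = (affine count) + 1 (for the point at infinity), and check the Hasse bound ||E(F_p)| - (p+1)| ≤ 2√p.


Affine points = {(0, 1), (0, 18), (2, 4), (2, 15), (5, 1), (5, 18), (7, 6), (7, 13), (8, 3), (8, 16), (9, 7), (9, 12), (12, 2), (12, 17), (13, 7), (13, 12), (14, 1), (14, 18), (16, 7), (16, 12), (17, 9), (17, 10), (18, 5), (18, 14)}; affine count = 24; |E(F_19)| = 25.

Discriminant check: Δ ∝ 4a³ + 27b² = 4·13³ + 27·1² = 4·2197 + 27·1 ≡ 18 (mod 19). Nonzero ⇒ E is nonsingular.
For each x ∈ F_19, compute rhs = x³ + 13·x + 1 mod 19, then count y ∈ F_19 with y² ≡ rhs.
  x = 0: rhs = 1, matching y values: 1, 18 (2 points).
  x = 1: rhs = 15, matching y values: none (0 points).
  x = 2: rhs = 16, matching y values: 4, 15 (2 points).
  x = 3: rhs = 10, matching y values: none (0 points).
  x = 4: rhs = 3, matching y values: none (0 points).
  x = 5: rhs = 1, matching y values: 1, 18 (2 points).
  x = 6: rhs = 10, matching y values: none (0 points).
  x = 7: rhs = 17, matching y values: 6, 13 (2 points).
  x = 8: rhs = 9, matching y values: 3, 16 (2 points).
  x = 9: rhs = 11, matching y values: 7, 12 (2 points).
  x = 10: rhs = 10, matching y values: none (0 points).
  x = 11: rhs = 12, matching y values: none (0 points).
  x = 12: rhs = 4, matching y values: 2, 17 (2 points).
  x = 13: rhs = 11, matching y values: 7, 12 (2 points).
  x = 14: rhs = 1, matching y values: 1, 18 (2 points).
  x = 15: rhs = 18, matching y values: none (0 points).
  x = 16: rhs = 11, matching y values: 7, 12 (2 points).
  x = 17: rhs = 5, matching y values: 9, 10 (2 points).
  x = 18: rhs = 6, matching y values: 5, 14 (2 points).
Total affine count: 24.
Full point count |E(F_19)| = 24 + 1 = 25.
Hasse bound: |25 − (19+1)| = |5| = 5 ≤ 2√19 ≈ 8.7178 ✓.


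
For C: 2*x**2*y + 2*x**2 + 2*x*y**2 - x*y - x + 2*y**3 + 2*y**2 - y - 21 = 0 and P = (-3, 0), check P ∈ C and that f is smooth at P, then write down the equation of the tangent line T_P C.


Tangent line at P: -13*x + 20*y - 39 = 0.

Step 1: f(-3, 0) = 0, so P lies on C.
Step 2: partial derivatives
  f_x(x, y) = 4*x*y + 4*x + 2*y**2 - y - 1, f_y(x, y) = 2*x**2 + 4*x*y - x + 6*y**2 + 4*y - 1.
  f_x(P) = -13, f_y(P) = 20 (gradient nonzero, so P is smooth).
Step 3: tangent line at P: -13·(x − -3) + 20·(y − 0) = 0.
Expanding: -13*x + 20*y - 39 = 0.


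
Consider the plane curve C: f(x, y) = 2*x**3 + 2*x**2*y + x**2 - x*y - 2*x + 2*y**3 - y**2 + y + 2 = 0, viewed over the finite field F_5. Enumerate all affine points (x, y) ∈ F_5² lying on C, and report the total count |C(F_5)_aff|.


Affine F_5-points: {(0, 3), (3, 4), (4, 3)}; count = 3.

For each of the 25 pairs (x, y) ∈ F_5², evaluate f(x, y) mod 5. Record the zeros.
  x = 0: [0↦2, 1↦4, 2↦1, 3↦0, 4↦3]  zeros at y ∈ {3}
  x = 1: [0↦3, 1↦1, 2↦4, 3↦4, 4↦3]  zeros at y ∈ ∅
  x = 2: [0↦3, 1↦1, 2↦4, 3↦4, 4↦3]  zeros at y ∈ ∅
  x = 3: [0↦4, 1↦1, 2↦3, 3↦2, 4↦0]  zeros at y ∈ {4}
  x = 4: [0↦3, 1↦3, 2↦3, 3↦0, 4↦1]  zeros at y ∈ {3}
Collecting zeros: affine points = {(0, 3), (3, 4), (4, 3)}.
Total count |C(F_5)_aff| = 3.


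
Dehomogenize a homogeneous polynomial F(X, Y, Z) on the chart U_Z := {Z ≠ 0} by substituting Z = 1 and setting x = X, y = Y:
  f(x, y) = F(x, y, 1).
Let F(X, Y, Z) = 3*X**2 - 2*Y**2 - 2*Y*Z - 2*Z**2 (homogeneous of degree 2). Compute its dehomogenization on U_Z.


f(x, y) = 3*x**2 - 2*y**2 - 2*y - 2

On U_Z we set Z = 1. Each monomial c·X^i·Y^j·Z^k in F becomes c·x^i·y^j·1^k = c·x^i·y^j.
Substituting Z = 1: F(X, Y, 1) = 3*x**2 - 2*y**2 - 2*y - 2.
Note: deg(f) ≤ deg(F) = 2; strict inequality happens when F is divisible by Z (lost terms).


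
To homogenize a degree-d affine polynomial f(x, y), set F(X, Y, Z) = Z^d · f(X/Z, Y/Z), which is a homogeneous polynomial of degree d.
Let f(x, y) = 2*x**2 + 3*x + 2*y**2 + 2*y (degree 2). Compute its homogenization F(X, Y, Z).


F(X, Y, Z) = 2*X**2 + 3*X*Z + 2*Y**2 + 2*Y*Z

deg(f) = 2.
Substitute x = X/Z, y = Y/Z into f, then multiply by Z^2.
  monomial 2·x^2·y^0 ↦ 2·X^2·Y^0·Z^0.
  monomial 3·x^1·y^0 ↦ 3·X^1·Y^0·Z^1.
  monomial 2·x^0·y^2 ↦ 2·X^0·Y^2·Z^0.
  monomial 2·x^0·y^1 ↦ 2·X^0·Y^1·Z^1.
Collecting: F(X, Y, Z) = 2*X**2 + 3*X*Z + 2*Y**2 + 2*Y*Z.


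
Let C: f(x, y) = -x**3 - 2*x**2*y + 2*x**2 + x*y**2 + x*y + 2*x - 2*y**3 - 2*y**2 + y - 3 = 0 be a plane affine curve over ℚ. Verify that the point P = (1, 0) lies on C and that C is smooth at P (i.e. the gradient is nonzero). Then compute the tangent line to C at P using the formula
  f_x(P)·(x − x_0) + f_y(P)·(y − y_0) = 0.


Tangent line at P: 3*x - 3 = 0.

Step 1: f(1, 0) = 0, so P lies on C.
Step 2: partial derivatives
  f_x(x, y) = -3*x**2 - 4*x*y + 4*x + y**2 + y + 2, f_y(x, y) = -2*x**2 + 2*x*y + x - 6*y**2 - 4*y + 1.
  f_x(P) = 3, f_y(P) = 0 (gradient nonzero, so P is smooth).
Step 3: tangent line at P: 3·(x − 1) + 0·(y − 0) = 0.
Expanding: 3*x - 3 = 0.


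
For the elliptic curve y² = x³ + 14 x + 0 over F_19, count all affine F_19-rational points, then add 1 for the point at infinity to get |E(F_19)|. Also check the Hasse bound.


Affine points = {(0, 0), (2, 6), (2, 13), (4, 5), (4, 14), (5, 9), (5, 10), (7, 2), (7, 17), (8, 4), (8, 15), (9, 0), (10, 0), (13, 2), (13, 17), (16, 8), (16, 11), (18, 2), (18, 17)}; affine count = 19; |E(F_19)| = 20.

Discriminant check: Δ ∝ 4a³ + 27b² = 4·14³ + 27·0² = 4·2744 + 27·0 ≡ 13 (mod 19). Nonzero ⇒ E is nonsingular.
For each x ∈ F_19, compute rhs = x³ + 14·x + 0 mod 19, then count y ∈ F_19 with y² ≡ rhs.
  x = 0: rhs = 0, matching y values: 0 (1 points).
  x = 1: rhs = 15, matching y values: none (0 points).
  x = 2: rhs = 17, matching y values: 6, 13 (2 points).
  x = 3: rhs = 12, matching y values: none (0 points).
  x = 4: rhs = 6, matching y values: 5, 14 (2 points).
  x = 5: rhs = 5, matching y values: 9, 10 (2 points).
  x = 6: rhs = 15, matching y values: none (0 points).
  x = 7: rhs = 4, matching y values: 2, 17 (2 points).
  x = 8: rhs = 16, matching y values: 4, 15 (2 points).
  x = 9: rhs = 0, matching y values: 0 (1 points).
  x = 10: rhs = 0, matching y values: 0 (1 points).
  x = 11: rhs = 3, matching y values: none (0 points).
  x = 12: rhs = 15, matching y values: none (0 points).
  x = 13: rhs = 4, matching y values: 2, 17 (2 points).
  x = 14: rhs = 14, matching y values: none (0 points).
  x = 15: rhs = 13, matching y values: none (0 points).
  x = 16: rhs = 7, matching y values: 8, 11 (2 points).
  x = 17: rhs = 2, matching y values: none (0 points).
  x = 18: rhs = 4, matching y values: 2, 17 (2 points).
Total affine count: 19.
Full point count |E(F_19)| = 19 + 1 = 20.
Hasse bound: |20 − (19+1)| = |0| = 0 ≤ 2√19 ≈ 8.7178 ✓.


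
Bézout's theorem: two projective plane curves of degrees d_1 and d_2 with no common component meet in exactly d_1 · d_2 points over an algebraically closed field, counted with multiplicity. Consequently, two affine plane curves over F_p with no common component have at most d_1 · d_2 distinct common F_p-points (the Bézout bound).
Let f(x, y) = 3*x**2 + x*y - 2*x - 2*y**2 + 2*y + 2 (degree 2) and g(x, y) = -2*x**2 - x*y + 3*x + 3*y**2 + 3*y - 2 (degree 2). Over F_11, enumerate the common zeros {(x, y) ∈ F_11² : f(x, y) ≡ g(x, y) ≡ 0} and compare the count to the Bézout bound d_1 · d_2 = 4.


Common zeros: ∅; count = 0; Bézout bound = 4.

deg(f) = 2, deg(g) = 2, so Bézout bound = 4.
Scan x ∈ F_11. For each x, list the y ∈ F_11 with f(x, y) ≡ 0 and those with g(x, y) ≡ 0 (mod 11); the common zeros in that column are the intersection.
  x = 0: f ≡ 0 at y ∈ {4, 8}; g ≡ 0 at y ∈ {5}; common: ∅.
  x = 1: f ≡ 0 at y ∈ {9}; g ≡ 0 at y ∈ {4, 10}; common: ∅.
  x = 2: f ≡ 0 at y ∈ ∅; g ≡ 0 at y ∈ {1, 6}; common: ∅.
  x = 3: f ≡ 0 at y ∈ {4}; g ≡ 0 at y ∈ {0}; common: ∅.
  x = 4: f ≡ 0 at y ∈ {5, 9}; g ≡ 0 at y ∈ {0, 4}; common: ∅.
  x = 5: f ≡ 0 at y ∈ ∅; g ≡ 0 at y ∈ ∅; common: ∅.
  x = 6: f ≡ 0 at y ∈ {5, 10}; g ≡ 0 at y ∈ ∅; common: ∅.
  x = 7: f ≡ 0 at y ∈ ∅; g ≡ 0 at y ∈ ∅; common: ∅.
  x = 8: f ≡ 0 at y ∈ ∅; g ≡ 0 at y ∈ ∅; common: ∅.
  x = 9: f ≡ 0 at y ∈ {3, 8}; g ≡ 0 at y ∈ ∅; common: ∅.
  x = 10: f ≡ 0 at y ∈ ∅; g ≡ 0 at y ∈ {1, 5}; common: ∅.
Collecting: common zeros = ∅, so the count is 0.
Comparison with the Bézout bound: 0 ≤ 4 = deg(f)·deg(g), as expected for curves with no common component (the affine F_11-count falls short of the bound because intersections may lie at infinity, over extension fields, or carry multiplicity).


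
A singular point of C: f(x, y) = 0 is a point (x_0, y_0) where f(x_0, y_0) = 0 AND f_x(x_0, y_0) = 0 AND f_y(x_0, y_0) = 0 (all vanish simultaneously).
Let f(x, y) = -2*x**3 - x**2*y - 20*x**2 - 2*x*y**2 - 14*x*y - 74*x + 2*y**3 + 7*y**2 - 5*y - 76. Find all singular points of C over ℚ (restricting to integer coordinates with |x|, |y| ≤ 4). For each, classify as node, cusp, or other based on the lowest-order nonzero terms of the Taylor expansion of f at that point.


Singular points: {(-3, -2)}; classification: cusp.

Compute partial derivatives:
  f_x = -6*x**2 - 2*x*y - 40*x - 2*y**2 - 14*y - 74.
  f_y = -x**2 - 4*x*y - 14*x + 6*y**2 + 14*y - 5.
Scan x_0 ∈ {−4, ..., 4}. For each x_0, f_y(x_0, y) is a polynomial in y; find its integer roots y ∈ {−4, ..., 4}, then test f_x and f at those candidates.
  x = -4: f_y(-4, y) = 6*y**2 + 30*y + 35; no integer root y with |y| ≤ 4.
  x = -3: f_y(-3, y) = 6*y**2 + 26*y + 28; vanishes at y ∈ {-2}. (-3, -2): f_x = 0, f = 0 — SINGULAR.
  x = -2: f_y(-2, y) = 6*y**2 + 22*y + 19; no integer root y with |y| ≤ 4.
  x = -1: f_y(-1, y) = 6*y**2 + 18*y + 8; no integer root y with |y| ≤ 4.
  x = 0: f_y(0, y) = 6*y**2 + 14*y - 5; no integer root y with |y| ≤ 4.
  x = 1: f_y(1, y) = 6*y**2 + 10*y - 20; no integer root y with |y| ≤ 4.
  x = 2: f_y(2, y) = 6*y**2 + 6*y - 37; no integer root y with |y| ≤ 4.
  x = 3: f_y(3, y) = 6*y**2 + 2*y - 56; no integer root y with |y| ≤ 4.
  x = 4: f_y(4, y) = 6*y**2 - 2*y - 77; no integer root y with |y| ≤ 4.
Only singular point on the grid: (-3, -2).
Classify: substitute x = -3 + u, y = -2 + v and expand: f = -2*u**3 - u**2*v - 2*u*v**2 + 2*v**3 + v**2.
No constant or linear terms (consistent with a singular point). Quadratic part: v**2. Cubic part: -2*u**3 - u**2*v - 2*u*v**2 + 2*v**3.
The quadratic part v**2 is a perfect square, so there is a single (double) tangent line v = 0, i.e. y = -2. Restricting the cubic part to that line (v = 0) leaves -2*u**3 ≠ 0, so f is not divisible by v and the branch is v² ≈ 2*u**3 to lowest order — this is a cusp.
Classification: cusp.
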